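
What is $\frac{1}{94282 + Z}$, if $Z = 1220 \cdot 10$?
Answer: $\frac{1}{106482} \approx 9.3913 \cdot 10^{-6}$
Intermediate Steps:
$Z = 12200$
$\frac{1}{94282 + Z} = \frac{1}{94282 + 12200} = \frac{1}{106482}$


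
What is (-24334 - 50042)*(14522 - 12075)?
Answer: -181998072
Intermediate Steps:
(-24334 - 50042)*(14522 - 12075) = -74376*2447 = -181998072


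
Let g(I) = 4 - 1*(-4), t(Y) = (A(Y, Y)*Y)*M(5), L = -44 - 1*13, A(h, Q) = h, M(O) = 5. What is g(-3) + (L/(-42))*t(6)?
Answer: 1766/7 ≈ 252.29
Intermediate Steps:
L = -57 (L = -44 - 13 = -57)
t(Y) = 5*Y**2 (t(Y) = (Y*Y)*5 = Y**2*5 = 5*Y**2)
g(I) = 8 (g(I) = 4 + 4 = 8)
g(-3) + (L/(-42))*t(6) = 8 + (-57/(-42))*(5*6**2) = 8 + (-57*(-1/42))*(5*36) = 8 + (19/14)*180 = 8 + 1710/7 = 1766/7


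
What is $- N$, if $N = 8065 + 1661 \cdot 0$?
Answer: $-8065$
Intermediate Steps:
$N = 8065$ ($N = 8065 + 0 = 8065$)
$- N = \left(-1\right) 8065 = -8065$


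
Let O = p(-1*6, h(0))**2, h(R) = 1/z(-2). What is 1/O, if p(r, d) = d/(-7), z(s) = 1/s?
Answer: 49/4 ≈ 12.250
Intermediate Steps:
h(R) = -2 (h(R) = 1/(1/(-2)) = 1/(-1/2) = -2)
p(r, d) = -d/7 (p(r, d) = d*(-1/7) = -d/7)
O = 4/49 (O = (-1/7*(-2))**2 = (2/7)**2 = 4/49 ≈ 0.081633)
1/O = 1/(4/49) = 49/4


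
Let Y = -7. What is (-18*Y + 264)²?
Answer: 152100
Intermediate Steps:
(-18*Y + 264)² = (-18*(-7) + 264)² = (126 + 264)² = 390² = 152100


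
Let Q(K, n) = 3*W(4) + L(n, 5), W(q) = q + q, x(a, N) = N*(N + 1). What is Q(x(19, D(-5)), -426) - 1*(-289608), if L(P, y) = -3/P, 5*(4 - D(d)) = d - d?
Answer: 41127745/142 ≈ 2.8963e+5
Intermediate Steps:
D(d) = 4 (D(d) = 4 - (d - d)/5 = 4 - 1/5*0 = 4 + 0 = 4)
x(a, N) = N*(1 + N)
W(q) = 2*q
Q(K, n) = 24 - 3/n (Q(K, n) = 3*(2*4) - 3/n = 3*8 - 3/n = 24 - 3/n)
Q(x(19, D(-5)), -426) - 1*(-289608) = (24 - 3/(-426)) - 1*(-289608) = (24 - 3*(-1/426)) + 289608 = (24 + 1/142) + 289608 = 3409/142 + 289608 = 41127745/142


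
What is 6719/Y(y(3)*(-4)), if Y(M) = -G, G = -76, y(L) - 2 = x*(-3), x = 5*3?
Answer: 6719/76 ≈ 88.408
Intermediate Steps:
x = 15
y(L) = -43 (y(L) = 2 + 15*(-3) = 2 - 45 = -43)
Y(M) = 76 (Y(M) = -1*(-76) = 76)
6719/Y(y(3)*(-4)) = 6719/76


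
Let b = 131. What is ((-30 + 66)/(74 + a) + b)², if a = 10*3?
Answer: 11662225/676 ≈ 17252.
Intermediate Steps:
a = 30
((-30 + 66)/(74 + a) + b)² = ((-30 + 66)/(74 + 30) + 131)² = (36/104 + 131)² = (36*(1/104) + 131)² = (9/26 + 131)² = (3415/26)² = 11662225/676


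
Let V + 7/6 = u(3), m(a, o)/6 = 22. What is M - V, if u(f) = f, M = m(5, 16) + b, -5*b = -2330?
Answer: 3577/6 ≈ 596.17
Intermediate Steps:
b = 466 (b = -⅕*(-2330) = 466)
m(a, o) = 132 (m(a, o) = 6*22 = 132)
M = 598 (M = 132 + 466 = 598)
V = 11/6 (V = -7/6 + 3 = 11/6 ≈ 1.8333)
M - V = 598 - 1*11/6 = 598 - 11/6 = 3577/6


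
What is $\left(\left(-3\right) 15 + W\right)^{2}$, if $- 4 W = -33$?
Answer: $\frac{21609}{16} \approx 1350.6$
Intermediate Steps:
$W = \frac{33}{4}$ ($W = \left(- \frac{1}{4}\right) \left(-33\right) = \frac{33}{4} \approx 8.25$)
$\left(\left(-3\right) 15 + W\right)^{2} = \left(\left(-3\right) 15 + \frac{33}{4}\right)^{2} = \left(-45 + \frac{33}{4}\right)^{2} = \left(- \frac{147}{4}\right)^{2} = \frac{21609}{16}$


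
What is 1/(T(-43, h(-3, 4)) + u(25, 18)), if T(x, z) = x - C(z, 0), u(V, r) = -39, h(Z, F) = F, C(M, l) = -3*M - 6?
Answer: -1/64 ≈ -0.015625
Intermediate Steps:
C(M, l) = -6 - 3*M
T(x, z) = 6 + x + 3*z (T(x, z) = x - (-6 - 3*z) = x + (6 + 3*z) = 6 + x + 3*z)
1/(T(-43, h(-3, 4)) + u(25, 18)) = 1/((6 - 43 + 3*4) - 39) = 1/((6 - 43 + 12) - 39) = 1/(-25 - 39) = 1/(-64) = -1/64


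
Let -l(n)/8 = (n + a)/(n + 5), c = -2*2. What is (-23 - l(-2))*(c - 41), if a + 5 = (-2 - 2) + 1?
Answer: 2235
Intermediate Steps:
a = -8 (a = -5 + ((-2 - 2) + 1) = -5 + (-4 + 1) = -5 - 3 = -8)
c = -4
l(n) = -8*(-8 + n)/(5 + n) (l(n) = -8*(n - 8)/(n + 5) = -8*(-8 + n)/(5 + n))
(-23 - l(-2))*(c - 41) = (-23 - 8*(8 - 1*(-2))/(5 - 2))*(-4 - 41) = (-23 - 8*(8 + 2)/3)*(-45) = (-23 - 8*10/3)*(-45) = (-23 - 1*80/3)*(-45) = (-23 - 80/3)*(-45) = -149/3*(-45) = 2235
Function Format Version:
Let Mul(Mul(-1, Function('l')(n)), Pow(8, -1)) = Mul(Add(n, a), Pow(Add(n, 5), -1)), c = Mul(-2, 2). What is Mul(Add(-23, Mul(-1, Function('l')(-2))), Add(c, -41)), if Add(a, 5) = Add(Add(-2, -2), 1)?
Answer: 2235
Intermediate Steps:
a = -8 (a = Add(-5, Add(Add(-2, -2), 1)) = Add(-5, Add(-4, 1)) = Add(-5, -3) = -8)
c = -4
Function('l')(n) = Mul(-8, Pow(Add(5, n), -1), Add(-8, n)) (Function('l')(n) = Mul(-8, Mul(Add(n, -8), Pow(Add(n, 5), -1))) = Mul(-8, Mul(Add(-8, n), Pow(Add(5, n), -1))) = Mul(-8, Mul(Pow(Add(5, n), -1), Add(-8, n))) = Mul(-8, Pow(Add(5, n), -1), Add(-8, n)))
Mul(Add(-23, Mul(-1, Function('l')(-2))), Add(c, -41)) = Mul(Add(-23, Mul(-1, Mul(8, Pow(Add(5, -2), -1), Add(8, Mul(-1, -2))))), Add(-4, -41)) = Mul(Add(-23, Mul(-1, Mul(8, Pow(3, -1), Add(8, 2)))), -45) = Mul(Add(-23, Mul(-1, Mul(8, Rational(1, 3), 10))), -45) = Mul(Add(-23, Mul(-1, Rational(80, 3))), -45) = Mul(Add(-23, Rational(-80, 3)), -45) = Mul(Rational(-149, 3), -45) = 2235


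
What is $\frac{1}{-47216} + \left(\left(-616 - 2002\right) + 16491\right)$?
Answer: $\frac{655027567}{47216} \approx 13873.0$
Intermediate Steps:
$\frac{1}{-47216} + \left(\left(-616 - 2002\right) + 16491\right) = - \frac{1}{47216} + \left(-2618 + 16491\right) = - \frac{1}{47216} + 13873 = \frac{655027567}{47216}$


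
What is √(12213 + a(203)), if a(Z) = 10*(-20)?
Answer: √12013 ≈ 109.60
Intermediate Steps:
a(Z) = -200
√(12213 + a(203)) = √(12213 - 200) = √12013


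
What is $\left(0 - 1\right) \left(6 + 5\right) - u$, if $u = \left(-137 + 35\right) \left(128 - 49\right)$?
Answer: $8047$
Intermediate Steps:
$u = -8058$ ($u = \left(-102\right) 79 = -8058$)
$\left(0 - 1\right) \left(6 + 5\right) - u = \left(0 - 1\right) \left(6 + 5\right) - -8058 = \left(0 - 1\right) 11 + 8058 = \left(-1\right) 11 + 8058 = -11 + 8058 = 8047$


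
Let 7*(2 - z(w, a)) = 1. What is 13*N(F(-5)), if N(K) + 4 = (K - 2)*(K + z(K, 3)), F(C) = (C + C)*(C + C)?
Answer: 129714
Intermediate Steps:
F(C) = 4*C² (F(C) = (2*C)*(2*C) = 4*C²)
z(w, a) = 13/7 (z(w, a) = 2 - ⅐*1 = 2 - ⅐ = 13/7)
N(K) = -4 + (-2 + K)*(13/7 + K) (N(K) = -4 + (K - 2)*(K + 13/7) = -4 + (-2 + K)*(13/7 + K))
13*N(F(-5)) = 13*(-54/7 + (4*(-5)²)² - 4*(-5)²/7) = 13*(-54/7 + (4*25)² - 4*25/7) = 13*(-54/7 + 100² - ⅐*100) = 13*(-54/7 + 10000 - 100/7) = 13*9978 = 129714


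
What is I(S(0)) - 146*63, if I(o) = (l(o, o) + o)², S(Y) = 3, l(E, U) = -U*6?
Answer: -8973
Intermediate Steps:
l(E, U) = -6*U
I(o) = 25*o² (I(o) = (-6*o + o)² = (-5*o)² = 25*o²)
I(S(0)) - 146*63 = 25*3² - 146*63 = 25*9 - 9198 = 225 - 9198 = -8973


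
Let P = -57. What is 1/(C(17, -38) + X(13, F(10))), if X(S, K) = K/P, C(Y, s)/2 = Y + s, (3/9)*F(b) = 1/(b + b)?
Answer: -380/15961 ≈ -0.023808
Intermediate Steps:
F(b) = 3/(2*b) (F(b) = 3/(b + b) = 3/((2*b)) = 3*(1/(2*b)) = 3/(2*b))
C(Y, s) = 2*Y + 2*s (C(Y, s) = 2*(Y + s) = 2*Y + 2*s)
X(S, K) = -K/57 (X(S, K) = K/(-57) = K*(-1/57) = -K/57)
1/(C(17, -38) + X(13, F(10))) = 1/((2*17 + 2*(-38)) - 1/(38*10)) = 1/((34 - 76) - 1/(38*10)) = 1/(-42 - 1/57*3/20) = 1/(-42 - 1/380) = 1/(-15961/380) = -380/15961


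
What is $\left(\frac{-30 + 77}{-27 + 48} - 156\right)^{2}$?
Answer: $\frac{10426441}{441} \approx 23643.0$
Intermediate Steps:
$\left(\frac{-30 + 77}{-27 + 48} - 156\right)^{2} = \left(\frac{47}{21} - 156\right)^{2} = \left(- \frac{3229}{21}\right)^{2} = \frac{10426441}{441}$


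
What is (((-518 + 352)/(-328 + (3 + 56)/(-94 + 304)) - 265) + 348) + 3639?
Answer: 256186622/68821 ≈ 3722.5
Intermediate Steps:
(((-518 + 352)/(-328 + (3 + 56)/(-94 + 304)) - 265) + 348) + 3639 = ((-166/(-328 + 59/210) - 265) + 348) + 3639 = ((-166/(-68821/210) - 265) + 348) + 3639 = ((-166*(-210/68821) - 265) + 348) + 3639 = ((34860/68821 - 265) + 348) + 3639 = (-18202705/68821 + 348) + 3639 = 5747003/68821 + 3639 = 256186622/68821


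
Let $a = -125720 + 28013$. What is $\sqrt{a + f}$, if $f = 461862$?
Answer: $\sqrt{364155} \approx 603.45$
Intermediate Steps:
$a = -97707$
$\sqrt{a + f} = \sqrt{-97707 + 461862} = \sqrt{364155}$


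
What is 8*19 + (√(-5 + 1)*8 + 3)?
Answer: 155 + 16*I ≈ 155.0 + 16.0*I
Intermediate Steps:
8*19 + (√(-5 + 1)*8 + 3) = 152 + (√(-4)*8 + 3) = 152 + ((2*I)*8 + 3) = 152 + (16*I + 3) = 152 + (3 + 16*I) = 155 + 16*I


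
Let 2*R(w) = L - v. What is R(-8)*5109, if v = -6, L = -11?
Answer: -25545/2 ≈ -12773.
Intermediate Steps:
R(w) = -5/2 (R(w) = (-11 - 1*(-6))/2 = (-11 + 6)/2 = (½)*(-5) = -5/2)
R(-8)*5109 = -5/2*5109 = -25545/2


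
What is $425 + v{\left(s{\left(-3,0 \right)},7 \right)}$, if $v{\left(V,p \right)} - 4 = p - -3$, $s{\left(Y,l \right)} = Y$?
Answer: $439$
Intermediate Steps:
$v{\left(V,p \right)} = 7 + p$ ($v{\left(V,p \right)} = 4 + \left(p - -3\right) = 4 + \left(p + 3\right) = 4 + \left(3 + p\right) = 7 + p$)
$425 + v{\left(s{\left(-3,0 \right)},7 \right)} = 425 + \left(7 + 7\right) = 425 + 14 = 439$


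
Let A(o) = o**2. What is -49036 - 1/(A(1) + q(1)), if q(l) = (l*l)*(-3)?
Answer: -98071/2 ≈ -49036.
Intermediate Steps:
q(l) = -3*l**2 (q(l) = l**2*(-3) = -3*l**2)
-49036 - 1/(A(1) + q(1)) = -49036 - 1/(1**2 - 3*1**2) = -49036 - 1/(1 - 3*1) = -49036 - 1/(1 - 3) = -49036 - 1/(-2) = -49036 - 1*(-1/2) = -49036 + 1/2 = -98071/2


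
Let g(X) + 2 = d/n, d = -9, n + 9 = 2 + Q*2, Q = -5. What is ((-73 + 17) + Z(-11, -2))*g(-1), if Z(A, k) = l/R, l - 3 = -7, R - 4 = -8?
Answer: 1375/17 ≈ 80.882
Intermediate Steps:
n = -17 (n = -9 + (2 - 5*2) = -9 + (2 - 10) = -9 - 8 = -17)
R = -4 (R = 4 - 8 = -4)
l = -4 (l = 3 - 7 = -4)
g(X) = -25/17 (g(X) = -2 - 9/(-17) = -2 - 9*(-1/17) = -2 + 9/17 = -25/17)
Z(A, k) = 1 (Z(A, k) = -4/(-4) = -4*(-¼) = 1)
((-73 + 17) + Z(-11, -2))*g(-1) = ((-73 + 17) + 1)*(-25/17) = (-56 + 1)*(-25/17) = -55*(-25/17) = 1375/17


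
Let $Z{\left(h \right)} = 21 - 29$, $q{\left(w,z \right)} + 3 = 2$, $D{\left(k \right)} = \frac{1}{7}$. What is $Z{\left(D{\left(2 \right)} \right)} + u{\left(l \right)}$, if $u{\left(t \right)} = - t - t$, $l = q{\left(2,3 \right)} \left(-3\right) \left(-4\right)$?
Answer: $16$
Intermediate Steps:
$D{\left(k \right)} = \frac{1}{7}$
$q{\left(w,z \right)} = -1$ ($q{\left(w,z \right)} = -3 + 2 = -1$)
$l = -12$ ($l = \left(-1\right) \left(-3\right) \left(-4\right) = 3 \left(-4\right) = -12$)
$Z{\left(h \right)} = -8$
$u{\left(t \right)} = - 2 t$
$Z{\left(D{\left(2 \right)} \right)} + u{\left(l \right)} = -8 - -24 = -8 + 24 = 16$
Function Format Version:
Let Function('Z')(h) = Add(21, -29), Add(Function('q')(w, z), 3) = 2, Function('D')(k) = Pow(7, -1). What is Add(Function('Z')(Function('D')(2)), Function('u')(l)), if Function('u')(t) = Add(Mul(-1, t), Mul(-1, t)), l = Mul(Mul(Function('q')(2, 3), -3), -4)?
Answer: 16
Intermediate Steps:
Function('D')(k) = Rational(1, 7)
Function('q')(w, z) = -1 (Function('q')(w, z) = Add(-3, 2) = -1)
l = -12 (l = Mul(Mul(-1, -3), -4) = Mul(3, -4) = -12)
Function('Z')(h) = -8
Function('u')(t) = Mul(-2, t)
Add(Function('Z')(Function('D')(2)), Function('u')(l)) = Add(-8, Mul(-2, -12)) = Add(-8, 24) = 16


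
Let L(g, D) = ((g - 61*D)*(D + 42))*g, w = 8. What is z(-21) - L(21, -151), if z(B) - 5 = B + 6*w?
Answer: 21132080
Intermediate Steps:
z(B) = 53 + B (z(B) = 5 + (B + 6*8) = 5 + (B + 48) = 5 + (48 + B) = 53 + B)
L(g, D) = g*(42 + D)*(g - 61*D) (L(g, D) = ((g - 61*D)*(42 + D))*g = ((42 + D)*(g - 61*D))*g = g*(42 + D)*(g - 61*D))
z(-21) - L(21, -151) = (53 - 21) - 21*(-2562*(-151) - 61*(-151)**2 + 42*21 - 151*21) = 32 - 21*(386862 - 61*22801 + 882 - 3171) = 32 - 21*(386862 - 1390861 + 882 - 3171) = 32 - 21*(-1006288) = 32 - 1*(-21132048) = 32 + 21132048 = 21132080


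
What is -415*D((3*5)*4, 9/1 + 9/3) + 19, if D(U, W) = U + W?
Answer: -29861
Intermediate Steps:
-415*D((3*5)*4, 9/1 + 9/3) + 19 = -415*((3*5)*4 + (9/1 + 9/3)) + 19 = -415*(15*4 + (9*1 + 9*(⅓))) + 19 = -415*(60 + (9 + 3)) + 19 = -415*(60 + 12) + 19 = -415*72 + 19 = -29880 + 19 = -29861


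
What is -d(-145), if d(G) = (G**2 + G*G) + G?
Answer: -41905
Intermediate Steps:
d(G) = G + 2*G**2 (d(G) = (G**2 + G**2) + G = 2*G**2 + G = G + 2*G**2)
-d(-145) = -(-145)*(1 + 2*(-145)) = -(-145)*(1 - 290) = -(-145)*(-289) = -1*41905 = -41905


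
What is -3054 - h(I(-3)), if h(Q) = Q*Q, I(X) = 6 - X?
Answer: -3135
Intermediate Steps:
h(Q) = Q**2
-3054 - h(I(-3)) = -3054 - (6 - 1*(-3))**2 = -3054 - (6 + 3)**2 = -3054 - 1*9**2 = -3054 - 1*81 = -3054 - 81 = -3135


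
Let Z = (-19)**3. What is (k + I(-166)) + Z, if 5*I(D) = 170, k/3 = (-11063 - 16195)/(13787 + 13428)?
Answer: -185824149/27215 ≈ -6828.0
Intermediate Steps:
Z = -6859
k = -81774/27215 (k = 3*((-11063 - 16195)/(13787 + 13428)) = 3*(-27258/27215) = -81774/27215 ≈ -3.0047)
I(D) = 34 (I(D) = (1/5)*170 = 34)
(k + I(-166)) + Z = (-81774/27215 + 34) - 6859 = 843536/27215 - 6859 = -185824149/27215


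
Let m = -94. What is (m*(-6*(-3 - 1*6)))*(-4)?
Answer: 20304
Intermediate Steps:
(m*(-6*(-3 - 1*6)))*(-4) = -(-564)*(-3 - 1*6)*(-4) = -(-564)*(-3 - 6)*(-4) = -(-564)*(-9)*(-4) = -94*54*(-4) = -5076*(-4) = 20304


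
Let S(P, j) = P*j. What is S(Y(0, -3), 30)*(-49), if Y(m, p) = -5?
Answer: 7350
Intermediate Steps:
S(Y(0, -3), 30)*(-49) = -5*30*(-49) = -150*(-49) = 7350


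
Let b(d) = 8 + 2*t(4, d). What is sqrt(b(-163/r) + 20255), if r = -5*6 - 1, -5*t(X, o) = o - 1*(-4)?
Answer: sqrt(486729605)/155 ≈ 142.34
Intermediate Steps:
t(X, o) = -4/5 - o/5 (t(X, o) = -(o - 1*(-4))/5 = -(o + 4)/5 = -(4 + o)/5 = -4/5 - o/5)
r = -31 (r = -30 - 1 = -31)
b(d) = 32/5 - 2*d/5 (b(d) = 8 + 2*(-4/5 - d/5) = 8 + (-8/5 - 2*d/5) = 32/5 - 2*d/5)
sqrt(b(-163/r) + 20255) = sqrt((32/5 - (-326)/(5*(-31))) + 20255) = sqrt((32/5 - (-326)*(-1)/(5*31)) + 20255) = sqrt((32/5 - 2/5*163/31) + 20255) = sqrt((32/5 - 326/155) + 20255) = sqrt(666/155 + 20255) = sqrt(3140191/155) = sqrt(486729605)/155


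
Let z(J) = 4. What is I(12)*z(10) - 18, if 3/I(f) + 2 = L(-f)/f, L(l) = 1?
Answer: -558/23 ≈ -24.261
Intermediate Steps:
I(f) = 3/(-2 + 1/f)
I(12)*z(10) - 18 = -3*12/(-1 + 2*12)*4 - 18 = -3*12/(-1 + 24)*4 - 18 = -3*12/23*4 - 18 = -3*12*1/23*4 - 18 = -36/23*4 - 18 = -144/23 - 18 = -558/23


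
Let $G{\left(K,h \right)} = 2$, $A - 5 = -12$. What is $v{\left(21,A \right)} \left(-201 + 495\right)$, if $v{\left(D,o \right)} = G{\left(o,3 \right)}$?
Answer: $588$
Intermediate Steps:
$A = -7$ ($A = 5 - 12 = -7$)
$v{\left(D,o \right)} = 2$
$v{\left(21,A \right)} \left(-201 + 495\right) = 2 \left(-201 + 495\right) = 2 \cdot 294 = 588$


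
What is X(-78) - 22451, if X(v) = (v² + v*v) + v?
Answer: -10361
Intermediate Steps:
X(v) = v + 2*v² (X(v) = (v² + v²) + v = 2*v² + v = v + 2*v²)
X(-78) - 22451 = -78*(1 + 2*(-78)) - 22451 = -78*(1 - 156) - 22451 = -78*(-155) - 22451 = 12090 - 22451 = -10361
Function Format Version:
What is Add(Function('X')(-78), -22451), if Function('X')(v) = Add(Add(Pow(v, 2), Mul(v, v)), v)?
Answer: -10361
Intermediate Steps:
Function('X')(v) = Add(v, Mul(2, Pow(v, 2))) (Function('X')(v) = Add(Add(Pow(v, 2), Pow(v, 2)), v) = Add(Mul(2, Pow(v, 2)), v) = Add(v, Mul(2, Pow(v, 2))))
Add(Function('X')(-78), -22451) = Add(Mul(-78, Add(1, Mul(2, -78))), -22451) = Add(Mul(-78, Add(1, -156)), -22451) = Add(Mul(-78, -155), -22451) = Add(12090, -22451) = -10361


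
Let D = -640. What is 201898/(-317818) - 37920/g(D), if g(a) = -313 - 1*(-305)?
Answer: 753127711/158909 ≈ 4739.4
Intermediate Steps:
g(a) = -8 (g(a) = -313 + 305 = -8)
201898/(-317818) - 37920/g(D) = 201898/(-317818) - 37920/(-8) = 201898*(-1/317818) - 37920*(-1/8) = -100949/158909 + 4740 = 753127711/158909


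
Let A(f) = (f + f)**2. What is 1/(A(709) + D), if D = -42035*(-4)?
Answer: 1/2178864 ≈ 4.5895e-7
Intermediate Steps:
A(f) = 4*f**2 (A(f) = (2*f)**2 = 4*f**2)
D = 168140
1/(A(709) + D) = 1/(4*709**2 + 168140) = 1/(4*502681 + 168140) = 1/(2010724 + 168140) = 1/2178864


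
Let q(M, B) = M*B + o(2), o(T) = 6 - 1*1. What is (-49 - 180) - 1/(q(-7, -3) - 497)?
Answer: -107858/471 ≈ -229.00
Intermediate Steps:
o(T) = 5 (o(T) = 6 - 1 = 5)
q(M, B) = 5 + B*M (q(M, B) = M*B + 5 = B*M + 5 = 5 + B*M)
(-49 - 180) - 1/(q(-7, -3) - 497) = (-49 - 180) - 1/((5 - 3*(-7)) - 497) = -229 - 1/((5 + 21) - 497) = -229 - 1/(26 - 497) = -229 - 1/(-471) = -229 - 1*(-1/471) = -229 + 1/471 = -107858/471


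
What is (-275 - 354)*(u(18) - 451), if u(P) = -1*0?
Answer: 283679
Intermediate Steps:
u(P) = 0
(-275 - 354)*(u(18) - 451) = (-275 - 354)*(0 - 451) = -629*(-451) = 283679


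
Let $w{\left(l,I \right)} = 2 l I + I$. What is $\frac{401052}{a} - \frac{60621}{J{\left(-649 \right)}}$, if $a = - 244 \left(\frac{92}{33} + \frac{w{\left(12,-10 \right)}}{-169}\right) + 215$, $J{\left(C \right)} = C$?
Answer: $- \frac{106570555509}{271851763} \approx -392.02$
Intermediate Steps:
$w{\left(l,I \right)} = I + 2 I l$ ($w{\left(l,I \right)} = 2 I l + I = I + 2 I l$)
$a = - \frac{4607657}{5577}$ ($a = - 244 \left(\frac{92}{33} + \frac{\left(-10\right) \left(1 + 2 \cdot 12\right)}{-169}\right) + 215 = - 244 \left(92 \cdot \frac{1}{33} + - 10 \left(1 + 24\right) \left(- \frac{1}{169}\right)\right) + 215 = - 244 \left(\frac{92}{33} + \left(-10\right) 25 \left(- \frac{1}{169}\right)\right) + 215 = - 244 \left(\frac{92}{33} - - \frac{250}{169}\right) + 215 = - 244 \left(\frac{92}{33} + \frac{250}{169}\right) + 215 = \left(-244\right) \frac{23798}{5577} + 215 = - \frac{5806712}{5577} + 215 = - \frac{4607657}{5577} \approx -826.19$)
$\frac{401052}{a} - \frac{60621}{J{\left(-649 \right)}} = \frac{401052}{- \frac{4607657}{5577}} - \frac{60621}{-649} = 401052 \left(- \frac{5577}{4607657}\right) - - \frac{5511}{59} = - \frac{2236667004}{4607657} + \frac{5511}{59} = - \frac{106570555509}{271851763}$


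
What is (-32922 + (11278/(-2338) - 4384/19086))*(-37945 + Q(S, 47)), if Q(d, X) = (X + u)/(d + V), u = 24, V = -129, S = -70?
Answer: 924576320334220158/739999211 ≈ 1.2494e+9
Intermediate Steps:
Q(d, X) = (24 + X)/(-129 + d) (Q(d, X) = (X + 24)/(d - 129) = (24 + X)/(-129 + d))
(-32922 + (11278/(-2338) - 4384/19086))*(-37945 + Q(S, 47)) = (-32922 + (11278/(-2338) - 4384/19086))*(-37945 + (24 + 47)/(-129 - 70)) = (-32922 + (11278*(-1/2338) - 4384*1/19086))*(-37945 + 71/(-199)) = (-32922 + (-5639/1169 - 2192/9543))*(-37945 - 1/199*71) = (-32922 - 56375425/11155767)*(-37945 - 71/199) = -367326536599/11155767*(-7551126/199) = 924576320334220158/739999211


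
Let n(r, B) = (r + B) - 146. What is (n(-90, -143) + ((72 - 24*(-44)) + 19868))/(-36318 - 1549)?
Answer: -20617/37867 ≈ -0.54446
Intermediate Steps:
n(r, B) = -146 + B + r (n(r, B) = (B + r) - 146 = -146 + B + r)
(n(-90, -143) + ((72 - 24*(-44)) + 19868))/(-36318 - 1549) = ((-146 - 143 - 90) + ((72 - 24*(-44)) + 19868))/(-36318 - 1549) = (-379 + ((72 + 1056) + 19868))/(-37867) = (-379 + (1128 + 19868))*(-1/37867) = (-379 + 20996)*(-1/37867) = 20617*(-1/37867) = -20617/37867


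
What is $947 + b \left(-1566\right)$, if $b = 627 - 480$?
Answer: $-229255$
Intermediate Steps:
$b = 147$
$947 + b \left(-1566\right) = 947 + 147 \left(-1566\right) = 947 - 230202 = -229255$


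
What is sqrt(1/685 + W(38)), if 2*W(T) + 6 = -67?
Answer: I*sqrt(68504110)/1370 ≈ 6.0414*I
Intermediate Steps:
W(T) = -73/2 (W(T) = -3 + (1/2)*(-67) = -3 - 67/2 = -73/2)
sqrt(1/685 + W(38)) = sqrt(1/685 - 73/2) = sqrt(-50003/1370) = I*sqrt(68504110)/1370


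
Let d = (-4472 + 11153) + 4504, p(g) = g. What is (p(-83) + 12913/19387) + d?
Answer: 215247387/19387 ≈ 11103.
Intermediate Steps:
d = 11185 (d = 6681 + 4504 = 11185)
(p(-83) + 12913/19387) + d = (-83 + 12913/19387) + 11185 = -1596208/19387 + 11185 = 215247387/19387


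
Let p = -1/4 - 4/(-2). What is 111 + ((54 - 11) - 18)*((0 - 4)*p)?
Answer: -64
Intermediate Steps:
p = 7/4 (p = -1*¼ - 4*(-½) = -¼ + 2 = 7/4 ≈ 1.7500)
111 + ((54 - 11) - 18)*((0 - 4)*p) = 111 + ((54 - 11) - 18)*((0 - 4)*(7/4)) = 111 + (43 - 18)*(-4*7/4) = 111 + 25*(-7) = 111 - 175 = -64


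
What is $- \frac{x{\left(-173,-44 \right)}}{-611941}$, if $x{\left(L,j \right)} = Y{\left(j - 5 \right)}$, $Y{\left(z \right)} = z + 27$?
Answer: $- \frac{2}{55631} \approx -3.5951 \cdot 10^{-5}$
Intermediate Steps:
$Y{\left(z \right)} = 27 + z$
$x{\left(L,j \right)} = 22 + j$ ($x{\left(L,j \right)} = 27 + \left(j - 5\right) = 27 + \left(-5 + j\right) = 22 + j$)
$- \frac{x{\left(-173,-44 \right)}}{-611941} = - \frac{22 - 44}{-611941} = - \frac{\left(-22\right) \left(-1\right)}{611941} = \left(-1\right) \frac{2}{55631} = - \frac{2}{55631}$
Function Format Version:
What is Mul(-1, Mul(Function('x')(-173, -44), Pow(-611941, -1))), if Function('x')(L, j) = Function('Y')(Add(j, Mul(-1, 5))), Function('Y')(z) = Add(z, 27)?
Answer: Rational(-2, 55631) ≈ -3.5951e-5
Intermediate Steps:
Function('Y')(z) = Add(27, z)
Function('x')(L, j) = Add(22, j) (Function('x')(L, j) = Add(27, Add(j, Mul(-1, 5))) = Add(27, Add(j, -5)) = Add(27, Add(-5, j)) = Add(22, j))
Mul(-1, Mul(Function('x')(-173, -44), Pow(-611941, -1))) = Mul(-1, Mul(Add(22, -44), Pow(-611941, -1))) = Mul(-1, Mul(-22, Rational(-1, 611941))) = Mul(-1, Rational(2, 55631)) = Rational(-2, 55631)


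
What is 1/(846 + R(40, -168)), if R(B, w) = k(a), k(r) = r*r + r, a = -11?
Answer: 1/956 ≈ 0.0010460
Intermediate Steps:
k(r) = r + r² (k(r) = r² + r = r + r²)
R(B, w) = 110 (R(B, w) = -11*(1 - 11) = -11*(-10) = 110)
1/(846 + R(40, -168)) = 1/(846 + 110) = 1/956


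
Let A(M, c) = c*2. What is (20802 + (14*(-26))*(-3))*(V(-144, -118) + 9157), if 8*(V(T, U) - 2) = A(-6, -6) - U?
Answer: 401634483/2 ≈ 2.0082e+8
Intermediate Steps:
A(M, c) = 2*c
V(T, U) = ½ - U/8 (V(T, U) = 2 + (2*(-6) - U)/8 = 2 + (-12 - U)/8 = 2 + (-3/2 - U/8) = ½ - U/8)
(20802 + (14*(-26))*(-3))*(V(-144, -118) + 9157) = (20802 + (14*(-26))*(-3))*((½ - ⅛*(-118)) + 9157) = (20802 - 364*(-3))*((½ + 59/4) + 9157) = (20802 + 1092)*(61/4 + 9157) = 21894*(36689/4) = 401634483/2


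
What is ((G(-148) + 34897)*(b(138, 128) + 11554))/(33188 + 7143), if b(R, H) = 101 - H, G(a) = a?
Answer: 400551723/40331 ≈ 9931.6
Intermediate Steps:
((G(-148) + 34897)*(b(138, 128) + 11554))/(33188 + 7143) = ((-148 + 34897)*((101 - 1*128) + 11554))/(33188 + 7143) = (34749*((101 - 128) + 11554))/40331 = (34749*(-27 + 11554))*(1/40331) = (34749*11527)*(1/40331) = 400551723*(1/40331) = 400551723/40331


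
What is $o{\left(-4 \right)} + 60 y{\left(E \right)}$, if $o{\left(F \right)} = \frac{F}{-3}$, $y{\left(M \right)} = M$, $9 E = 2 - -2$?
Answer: $28$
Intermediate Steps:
$E = \frac{4}{9}$ ($E = \frac{2 - -2}{9} = \frac{2 + 2}{9} = \frac{1}{9} \cdot 4 = \frac{4}{9} \approx 0.44444$)
$o{\left(F \right)} = - \frac{F}{3}$ ($o{\left(F \right)} = F \left(- \frac{1}{3}\right) = - \frac{F}{3}$)
$o{\left(-4 \right)} + 60 y{\left(E \right)} = \left(- \frac{1}{3}\right) \left(-4\right) + 60 \cdot \frac{4}{9} = \frac{4}{3} + \frac{80}{3} = 28$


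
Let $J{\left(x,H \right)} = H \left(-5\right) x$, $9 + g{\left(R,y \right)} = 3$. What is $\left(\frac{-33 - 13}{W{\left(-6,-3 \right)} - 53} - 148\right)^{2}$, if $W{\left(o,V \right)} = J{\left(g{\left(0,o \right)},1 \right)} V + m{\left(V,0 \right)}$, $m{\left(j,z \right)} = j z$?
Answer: $\frac{445969924}{20449} \approx 21809.0$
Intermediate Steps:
$g{\left(R,y \right)} = -6$ ($g{\left(R,y \right)} = -9 + 3 = -6$)
$J{\left(x,H \right)} = - 5 H x$
$W{\left(o,V \right)} = 30 V$ ($W{\left(o,V \right)} = \left(-5\right) 1 \left(-6\right) V + V 0 = 30 V + 0 = 30 V$)
$\left(\frac{-33 - 13}{W{\left(-6,-3 \right)} - 53} - 148\right)^{2} = \left(\frac{-33 - 13}{30 \left(-3\right) - 53} - 148\right)^{2} = \left(- \frac{46}{-90 - 53} - 148\right)^{2} = \left(- \frac{46}{-143} - 148\right)^{2} = \left(\left(-46\right) \left(- \frac{1}{143}\right) - 148\right)^{2} = \left(\frac{46}{143} - 148\right)^{2} = \left(- \frac{21118}{143}\right)^{2} = \frac{445969924}{20449}$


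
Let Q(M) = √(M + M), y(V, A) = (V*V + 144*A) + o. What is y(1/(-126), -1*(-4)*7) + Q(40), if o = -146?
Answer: 61694137/15876 + 4*√5 ≈ 3894.9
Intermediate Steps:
y(V, A) = -146 + V² + 144*A (y(V, A) = (V*V + 144*A) - 146 = (V² + 144*A) - 146 = -146 + V² + 144*A)
Q(M) = √2*√M (Q(M) = √(2*M) = √2*√M)
y(1/(-126), -1*(-4)*7) + Q(40) = (-146 + (1/(-126))² + 144*(-1*(-4)*7)) + √2*√40 = (-146 + (-1/126)² + 144*(4*7)) + √2*(2*√10) = (-146 + 1/15876 + 144*28) + 4*√5 = (-146 + 1/15876 + 4032) + 4*√5 = 61694137/15876 + 4*√5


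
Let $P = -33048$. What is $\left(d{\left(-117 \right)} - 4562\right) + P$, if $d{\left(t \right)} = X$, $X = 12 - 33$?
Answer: $-37631$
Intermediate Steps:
$X = -21$ ($X = 12 - 33 = -21$)
$d{\left(t \right)} = -21$
$\left(d{\left(-117 \right)} - 4562\right) + P = \left(-21 - 4562\right) - 33048 = -4583 - 33048 = -37631$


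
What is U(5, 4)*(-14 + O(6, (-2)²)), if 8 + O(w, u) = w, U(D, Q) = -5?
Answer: 80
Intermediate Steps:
O(w, u) = -8 + w
U(5, 4)*(-14 + O(6, (-2)²)) = -5*(-14 + (-8 + 6)) = -5*(-14 - 2) = -5*(-16) = 80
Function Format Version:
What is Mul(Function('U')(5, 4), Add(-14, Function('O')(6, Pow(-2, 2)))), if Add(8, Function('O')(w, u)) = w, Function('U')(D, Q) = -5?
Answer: 80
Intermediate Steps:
Function('O')(w, u) = Add(-8, w)
Mul(Function('U')(5, 4), Add(-14, Function('O')(6, Pow(-2, 2)))) = Mul(-5, Add(-14, Add(-8, 6))) = Mul(-5, Add(-14, -2)) = Mul(-5, -16) = 80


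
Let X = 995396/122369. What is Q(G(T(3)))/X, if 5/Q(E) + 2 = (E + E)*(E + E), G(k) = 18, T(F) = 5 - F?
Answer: 611845/1288042424 ≈ 0.00047502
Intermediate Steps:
X = 995396/122369 (X = 995396*(1/122369) = 995396/122369 ≈ 8.1344)
Q(E) = 5/(-2 + 4*E**2) (Q(E) = 5/(-2 + (E + E)*(E + E)) = 5/(-2 + (2*E)*(2*E)) = 5/(-2 + 4*E**2))
Q(G(T(3)))/X = (5/(2*(-1 + 2*18**2)))/(995396/122369) = (5/(2*(-1 + 2*324)))*(122369/995396) = (5/(2*(-1 + 648)))*(122369/995396) = ((5/2)/647)*(122369/995396) = ((5/2)*(1/647))*(122369/995396) = (5/1294)*(122369/995396) = 611845/1288042424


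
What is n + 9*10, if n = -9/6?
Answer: 177/2 ≈ 88.500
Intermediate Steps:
n = -3/2 (n = -9*1/6 = -3/2 ≈ -1.5000)
n + 9*10 = -3/2 + 9*10 = -3/2 + 90 = 177/2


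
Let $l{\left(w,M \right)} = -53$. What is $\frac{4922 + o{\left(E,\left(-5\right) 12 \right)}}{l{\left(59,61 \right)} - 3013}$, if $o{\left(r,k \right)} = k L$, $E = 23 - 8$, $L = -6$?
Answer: $- \frac{2641}{1533} \approx -1.7228$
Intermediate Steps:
$E = 15$
$o{\left(r,k \right)} = - 6 k$ ($o{\left(r,k \right)} = k \left(-6\right) = - 6 k$)
$\frac{4922 + o{\left(E,\left(-5\right) 12 \right)}}{l{\left(59,61 \right)} - 3013} = \frac{4922 - 6 \left(\left(-5\right) 12\right)}{-53 - 3013} = \frac{4922 - -360}{-3066} = \left(4922 + 360\right) \left(- \frac{1}{3066}\right) = 5282 \left(- \frac{1}{3066}\right) = - \frac{2641}{1533}$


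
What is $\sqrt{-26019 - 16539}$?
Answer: $i \sqrt{42558} \approx 206.3 i$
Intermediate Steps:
$\sqrt{-26019 - 16539} = \sqrt{-42558} = i \sqrt{42558}$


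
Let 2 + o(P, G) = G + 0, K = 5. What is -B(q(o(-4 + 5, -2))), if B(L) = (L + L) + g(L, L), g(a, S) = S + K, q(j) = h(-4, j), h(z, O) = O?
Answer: 7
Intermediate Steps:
o(P, G) = -2 + G (o(P, G) = -2 + (G + 0) = -2 + G)
q(j) = j
g(a, S) = 5 + S (g(a, S) = S + 5 = 5 + S)
B(L) = 5 + 3*L (B(L) = (L + L) + (5 + L) = 2*L + (5 + L) = 5 + 3*L)
-B(q(o(-4 + 5, -2))) = -(5 + 3*(-2 - 2)) = -(5 + 3*(-4)) = -(5 - 12) = -1*(-7) = 7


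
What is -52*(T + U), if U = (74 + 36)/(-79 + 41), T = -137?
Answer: 138216/19 ≈ 7274.5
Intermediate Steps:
U = -55/19 (U = 110/(-38) = 110*(-1/38) = -55/19 ≈ -2.8947)
-52*(T + U) = -52*(-137 - 55/19) = -52*(-2658/19) = 138216/19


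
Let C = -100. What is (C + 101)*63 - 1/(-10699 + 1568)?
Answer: 575254/9131 ≈ 63.000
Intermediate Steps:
(C + 101)*63 - 1/(-10699 + 1568) = (-100 + 101)*63 - 1/(-10699 + 1568) = 1*63 - 1/(-9131) = 63 - 1*(-1/9131) = 63 + 1/9131 = 575254/9131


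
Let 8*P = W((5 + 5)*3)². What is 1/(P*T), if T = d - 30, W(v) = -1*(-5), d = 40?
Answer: 4/125 ≈ 0.032000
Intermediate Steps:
W(v) = 5
P = 25/8 (P = (⅛)*5² = (⅛)*25 = 25/8 ≈ 3.1250)
T = 10 (T = 40 - 30 = 10)
1/(P*T) = 1/((25/8)*10) = 1/(125/4) = 4/125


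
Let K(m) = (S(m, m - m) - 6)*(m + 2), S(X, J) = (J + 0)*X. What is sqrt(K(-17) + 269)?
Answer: sqrt(359) ≈ 18.947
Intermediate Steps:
S(X, J) = J*X
K(m) = -12 - 6*m (K(m) = ((m - m)*m - 6)*(m + 2) = (0*m - 6)*(2 + m) = (0 - 6)*(2 + m) = -6*(2 + m) = -12 - 6*m)
sqrt(K(-17) + 269) = sqrt((-12 - 6*(-17)) + 269) = sqrt((-12 + 102) + 269) = sqrt(90 + 269) = sqrt(359)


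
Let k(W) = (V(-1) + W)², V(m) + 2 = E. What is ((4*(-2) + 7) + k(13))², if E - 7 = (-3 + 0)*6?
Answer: 1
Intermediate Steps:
E = -11 (E = 7 + (-3 + 0)*6 = 7 - 3*6 = 7 - 18 = -11)
V(m) = -13 (V(m) = -2 - 11 = -13)
k(W) = (-13 + W)²
((4*(-2) + 7) + k(13))² = ((4*(-2) + 7) + (-13 + 13)²)² = ((-8 + 7) + 0²)² = (-1 + 0)² = (-1)² = 1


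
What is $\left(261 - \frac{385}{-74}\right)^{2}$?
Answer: $\frac{388050601}{5476} \approx 70864.0$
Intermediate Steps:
$\left(261 - \frac{385}{-74}\right)^{2} = \left(261 - - \frac{385}{74}\right)^{2} = \left(261 + \frac{385}{74}\right)^{2} = \left(\frac{19699}{74}\right)^{2} = \frac{388050601}{5476}$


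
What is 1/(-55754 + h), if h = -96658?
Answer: -1/152412 ≈ -6.5612e-6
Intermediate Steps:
1/(-55754 + h) = 1/(-55754 - 96658) = 1/(-152412) = -1/152412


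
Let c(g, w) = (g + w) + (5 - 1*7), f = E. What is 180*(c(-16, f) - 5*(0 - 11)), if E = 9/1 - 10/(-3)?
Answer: 8880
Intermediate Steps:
E = 37/3 (E = 9*1 - 10*(-1/3) = 9 + 10/3 = 37/3 ≈ 12.333)
f = 37/3 ≈ 12.333
c(g, w) = -2 + g + w (c(g, w) = (g + w) + (5 - 7) = (g + w) - 2 = -2 + g + w)
180*(c(-16, f) - 5*(0 - 11)) = 180*((-2 - 16 + 37/3) - 5*(0 - 11)) = 180*(-17/3 - 5*(-11)) = 180*(-17/3 + 55) = 180*(148/3) = 8880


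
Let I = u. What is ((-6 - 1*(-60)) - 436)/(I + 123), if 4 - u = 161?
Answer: 191/17 ≈ 11.235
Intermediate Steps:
u = -157 (u = 4 - 1*161 = 4 - 161 = -157)
I = -157
((-6 - 1*(-60)) - 436)/(I + 123) = ((-6 - 1*(-60)) - 436)/(-157 + 123) = ((-6 + 60) - 436)/(-34) = (54 - 436)*(-1/34) = -382*(-1/34) = 191/17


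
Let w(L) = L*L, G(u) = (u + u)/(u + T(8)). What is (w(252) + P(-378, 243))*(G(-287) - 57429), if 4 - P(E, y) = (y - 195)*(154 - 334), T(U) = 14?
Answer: -161586196052/39 ≈ -4.1432e+9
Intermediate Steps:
G(u) = 2*u/(14 + u) (G(u) = (u + u)/(u + 14) = (2*u)/(14 + u) = 2*u/(14 + u))
P(E, y) = -35096 + 180*y (P(E, y) = 4 - (y - 195)*(154 - 334) = 4 - (-195 + y)*(-180) = 4 - (35100 - 180*y) = 4 + (-35100 + 180*y) = -35096 + 180*y)
w(L) = L**2
(w(252) + P(-378, 243))*(G(-287) - 57429) = (252**2 + (-35096 + 180*243))*(2*(-287)/(14 - 287) - 57429) = (63504 + (-35096 + 43740))*(2*(-287)/(-273) - 57429) = (63504 + 8644)*(2*(-287)*(-1/273) - 57429) = 72148*(82/39 - 57429) = 72148*(-2239649/39) = -161586196052/39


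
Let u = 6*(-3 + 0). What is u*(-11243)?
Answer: 202374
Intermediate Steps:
u = -18 (u = 6*(-3) = -18)
u*(-11243) = -18*(-11243) = 202374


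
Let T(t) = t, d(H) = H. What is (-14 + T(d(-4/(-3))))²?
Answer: 1444/9 ≈ 160.44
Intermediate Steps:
(-14 + T(d(-4/(-3))))² = (-14 - 4/(-3))² = (-14 - 4*(-⅓))² = (-14 + 4/3)² = (-38/3)² = 1444/9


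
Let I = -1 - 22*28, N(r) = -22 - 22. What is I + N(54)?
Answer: -661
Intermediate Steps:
N(r) = -44
I = -617 (I = -1 - 616 = -617)
I + N(54) = -617 - 44 = -661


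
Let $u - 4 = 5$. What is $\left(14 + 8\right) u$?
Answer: $198$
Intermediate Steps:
$u = 9$ ($u = 4 + 5 = 9$)
$\left(14 + 8\right) u = \left(14 + 8\right) 9 = 22 \cdot 9 = 198$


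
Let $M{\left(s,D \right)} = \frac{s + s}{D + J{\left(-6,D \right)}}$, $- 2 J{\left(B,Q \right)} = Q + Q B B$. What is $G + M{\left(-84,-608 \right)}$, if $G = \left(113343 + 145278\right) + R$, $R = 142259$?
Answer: $\frac{76167197}{190} \approx 4.0088 \cdot 10^{5}$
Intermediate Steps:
$J{\left(B,Q \right)} = - \frac{Q}{2} - \frac{Q B^{2}}{2}$ ($J{\left(B,Q \right)} = - \frac{Q + Q B B}{2} = - \frac{Q + Q B^{2}}{2} = - \frac{Q}{2} - \frac{Q B^{2}}{2}$)
$G = 400880$ ($G = \left(113343 + 145278\right) + 142259 = 258621 + 142259 = 400880$)
$M{\left(s,D \right)} = - \frac{4 s}{35 D}$ ($M{\left(s,D \right)} = \frac{s + s}{D - \frac{D \left(1 + \left(-6\right)^{2}\right)}{2}} = \frac{2 s}{D - \frac{D \left(1 + 36\right)}{2}} = \frac{2 s}{D - \frac{1}{2} D 37} = \frac{2 s}{D - \frac{37 D}{2}} = \frac{2 s}{\left(- \frac{35}{2}\right) D} = 2 s \left(- \frac{2}{35 D}\right) = - \frac{4 s}{35 D}$)
$G + M{\left(-84,-608 \right)} = 400880 - - \frac{48}{5 \left(-608\right)} = 400880 - \left(- \frac{48}{5}\right) \left(- \frac{1}{608}\right) = 400880 - \frac{3}{190} = \frac{76167197}{190}$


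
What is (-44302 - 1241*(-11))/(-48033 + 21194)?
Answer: 30651/26839 ≈ 1.1420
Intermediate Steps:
(-44302 - 1241*(-11))/(-48033 + 21194) = (-44302 + 13651)/(-26839) = -30651*(-1/26839) = 30651/26839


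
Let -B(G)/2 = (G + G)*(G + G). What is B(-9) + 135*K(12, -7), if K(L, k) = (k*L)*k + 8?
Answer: 79812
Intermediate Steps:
K(L, k) = 8 + L*k² (K(L, k) = (L*k)*k + 8 = L*k² + 8 = 8 + L*k²)
B(G) = -8*G² (B(G) = -2*(G + G)*(G + G) = -2*2*G*2*G = -8*G²)
B(-9) + 135*K(12, -7) = -8*(-9)² + 135*(8 + 12*(-7)²) = -8*81 + 135*(8 + 12*49) = -648 + 135*(8 + 588) = -648 + 135*596 = -648 + 80460 = 79812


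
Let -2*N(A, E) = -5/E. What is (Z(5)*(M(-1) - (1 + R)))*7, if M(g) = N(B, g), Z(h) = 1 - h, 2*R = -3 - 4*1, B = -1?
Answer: 0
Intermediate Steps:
R = -7/2 (R = (-3 - 4*1)/2 = (-3 - 4)/2 = (1/2)*(-7) = -7/2 ≈ -3.5000)
N(A, E) = 5/(2*E) (N(A, E) = -(-5)/(2*E) = 5/(2*E))
M(g) = 5/(2*g)
(Z(5)*(M(-1) - (1 + R)))*7 = ((1 - 1*5)*((5/2)/(-1) - (1 - 7/2)))*7 = ((1 - 5)*((5/2)*(-1) - 1*(-5/2)))*7 = -4*(-5/2 + 5/2)*7 = -4*0*7 = 0*7 = 0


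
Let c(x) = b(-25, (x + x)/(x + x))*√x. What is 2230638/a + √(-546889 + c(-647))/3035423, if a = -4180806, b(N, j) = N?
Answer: -371773/696801 + √(-546889 - 25*I*√647)/3035423 ≈ -0.53354 - 0.00024363*I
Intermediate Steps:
c(x) = -25*√x
2230638/a + √(-546889 + c(-647))/3035423 = 2230638/(-4180806) + √(-546889 - 25*I*√647)/3035423 = 2230638*(-1/4180806) + √(-546889 - 25*I*√647)*(1/3035423) = -371773/696801 + √(-546889 - 25*I*√647)*(1/3035423) = -371773/696801 + √(-546889 - 25*I*√647)/3035423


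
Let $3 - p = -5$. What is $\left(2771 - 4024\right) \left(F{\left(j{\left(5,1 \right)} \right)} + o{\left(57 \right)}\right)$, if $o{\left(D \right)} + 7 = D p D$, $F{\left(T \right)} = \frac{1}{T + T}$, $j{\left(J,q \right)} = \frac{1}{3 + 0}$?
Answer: $- \frac{65122169}{2} \approx -3.2561 \cdot 10^{7}$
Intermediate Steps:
$p = 8$ ($p = 3 - -5 = 3 + 5 = 8$)
$j{\left(J,q \right)} = \frac{1}{3}$
$F{\left(T \right)} = \frac{1}{2 T}$
$o{\left(D \right)} = -7 + 8 D^{2}$ ($o{\left(D \right)} = -7 + D 8 D = -7 + 8 D D = -7 + 8 D^{2}$)
$\left(2771 - 4024\right) \left(F{\left(j{\left(5,1 \right)} \right)} + o{\left(57 \right)}\right) = \left(2771 - 4024\right) \left(\frac{\frac{1}{\frac{1}{3}}}{2} - \left(7 - 8 \cdot 57^{2}\right)\right) = - 1253 \left(\frac{1}{2} \cdot 3 + \left(-7 + 8 \cdot 3249\right)\right) = - 1253 \left(\frac{3}{2} + \left(-7 + 25992\right)\right) = - 1253 \left(\frac{3}{2} + 25985\right) = \left(-1253\right) \frac{51973}{2} = - \frac{65122169}{2}$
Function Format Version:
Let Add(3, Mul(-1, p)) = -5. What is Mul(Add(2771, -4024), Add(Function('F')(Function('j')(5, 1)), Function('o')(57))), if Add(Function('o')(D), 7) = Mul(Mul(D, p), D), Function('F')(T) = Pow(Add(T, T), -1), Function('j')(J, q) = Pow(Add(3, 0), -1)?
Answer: Rational(-65122169, 2) ≈ -3.2561e+7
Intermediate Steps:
p = 8 (p = Add(3, Mul(-1, -5)) = Add(3, 5) = 8)
Function('j')(J, q) = Rational(1, 3) (Function('j')(J, q) = Pow(3, -1) = Rational(1, 3))
Function('F')(T) = Mul(Rational(1, 2), Pow(T, -1)) (Function('F')(T) = Pow(Mul(2, T), -1) = Mul(Rational(1, 2), Pow(T, -1)))
Function('o')(D) = Add(-7, Mul(8, Pow(D, 2))) (Function('o')(D) = Add(-7, Mul(Mul(D, 8), D)) = Add(-7, Mul(Mul(8, D), D)) = Add(-7, Mul(8, Pow(D, 2))))
Mul(Add(2771, -4024), Add(Function('F')(Function('j')(5, 1)), Function('o')(57))) = Mul(Add(2771, -4024), Add(Mul(Rational(1, 2), Pow(Rational(1, 3), -1)), Add(-7, Mul(8, Pow(57, 2))))) = Mul(-1253, Add(Mul(Rational(1, 2), 3), Add(-7, Mul(8, 3249)))) = Mul(-1253, Add(Rational(3, 2), Add(-7, 25992))) = Mul(-1253, Add(Rational(3, 2), 25985)) = Mul(-1253, Rational(51973, 2)) = Rational(-65122169, 2)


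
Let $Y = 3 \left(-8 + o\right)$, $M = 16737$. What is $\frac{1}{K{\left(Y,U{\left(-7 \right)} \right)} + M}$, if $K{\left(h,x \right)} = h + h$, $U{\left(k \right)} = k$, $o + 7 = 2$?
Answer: $\frac{1}{16659} \approx 6.0028 \cdot 10^{-5}$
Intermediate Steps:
$o = -5$ ($o = -7 + 2 = -5$)
$Y = -39$ ($Y = 3 \left(-8 - 5\right) = 3 \left(-13\right) = -39$)
$K{\left(h,x \right)} = 2 h$
$\frac{1}{K{\left(Y,U{\left(-7 \right)} \right)} + M} = \frac{1}{2 \left(-39\right) + 16737} = \frac{1}{-78 + 16737} = \frac{1}{16659}$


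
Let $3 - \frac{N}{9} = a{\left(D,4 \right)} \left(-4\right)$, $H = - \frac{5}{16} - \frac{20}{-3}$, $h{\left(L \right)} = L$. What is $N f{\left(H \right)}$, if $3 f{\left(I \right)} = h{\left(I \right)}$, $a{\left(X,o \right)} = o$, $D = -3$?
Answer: $\frac{5795}{16} \approx 362.19$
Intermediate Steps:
$H = \frac{305}{48}$ ($H = \left(-5\right) \frac{1}{16} - - \frac{20}{3} = - \frac{5}{16} + \frac{20}{3} = \frac{305}{48} \approx 6.3542$)
$f{\left(I \right)} = \frac{I}{3}$
$N = 171$ ($N = 27 - 9 \cdot 4 \left(-4\right) = 27 - -144 = 27 + 144 = 171$)
$N f{\left(H \right)} = 171 \cdot \frac{1}{3} \cdot \frac{305}{48} = 171 \cdot \frac{305}{144} = \frac{5795}{16}$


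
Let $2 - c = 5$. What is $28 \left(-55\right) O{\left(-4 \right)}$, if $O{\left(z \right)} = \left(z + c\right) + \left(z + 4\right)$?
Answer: $10780$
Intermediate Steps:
$c = -3$ ($c = 2 - 5 = -3$)
$O{\left(z \right)} = 1 + 2 z$ ($O{\left(z \right)} = \left(z - 3\right) + \left(z + 4\right) = \left(-3 + z\right) + \left(4 + z\right) = 1 + 2 z$)
$28 \left(-55\right) O{\left(-4 \right)} = 28 \left(-55\right) \left(1 + 2 \left(-4\right)\right) = - 1540 \left(1 - 8\right) = \left(-1540\right) \left(-7\right) = 10780$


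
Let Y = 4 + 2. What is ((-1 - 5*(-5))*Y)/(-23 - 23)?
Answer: -72/23 ≈ -3.1304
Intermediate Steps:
Y = 6
((-1 - 5*(-5))*Y)/(-23 - 23) = ((-1 - 5*(-5))*6)/(-23 - 23) = ((-1 + 25)*6)/(-46) = (24*6)*(-1/46) = 144*(-1/46) = -72/23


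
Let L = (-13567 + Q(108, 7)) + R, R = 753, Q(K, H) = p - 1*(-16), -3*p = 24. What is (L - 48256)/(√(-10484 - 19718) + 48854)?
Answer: -1491561474/1193371759 + 30531*I*√30202/1193371759 ≈ -1.2499 + 0.0044461*I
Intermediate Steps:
p = -8 (p = -⅓*24 = -8)
Q(K, H) = 8 (Q(K, H) = -8 - 1*(-16) = -8 + 16 = 8)
L = -12806 (L = (-13567 + 8) + 753 = -13559 + 753 = -12806)
(L - 48256)/(√(-10484 - 19718) + 48854) = (-12806 - 48256)/(√(-10484 - 19718) + 48854) = -61062/(√(-30202) + 48854) = -61062/(I*√30202 + 48854) = -61062/(48854 + I*√30202)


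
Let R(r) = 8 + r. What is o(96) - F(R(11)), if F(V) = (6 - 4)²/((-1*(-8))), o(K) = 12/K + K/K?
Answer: 5/8 ≈ 0.62500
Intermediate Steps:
o(K) = 1 + 12/K (o(K) = 12/K + 1 = 1 + 12/K)
F(V) = ½ (F(V) = 2²/8 = 4*(⅛) = ½)
o(96) - F(R(11)) = (12 + 96)/96 - 1*½ = (1/96)*108 - ½ = 9/8 - ½ = 5/8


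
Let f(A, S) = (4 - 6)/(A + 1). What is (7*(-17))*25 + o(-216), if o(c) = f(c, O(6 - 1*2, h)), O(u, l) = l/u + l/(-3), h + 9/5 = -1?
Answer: -639623/215 ≈ -2975.0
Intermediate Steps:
h = -14/5 (h = -9/5 - 1 = -14/5 ≈ -2.8000)
O(u, l) = -l/3 + l/u (O(u, l) = l/u + l*(-⅓) = l/u - l/3 = -l/3 + l/u)
f(A, S) = -2/(1 + A)
o(c) = -2/(1 + c)
(7*(-17))*25 + o(-216) = (7*(-17))*25 - 2/(1 - 216) = -119*25 - 2/(-215) = -2975 - 2*(-1/215) = -2975 + 2/215 = -639623/215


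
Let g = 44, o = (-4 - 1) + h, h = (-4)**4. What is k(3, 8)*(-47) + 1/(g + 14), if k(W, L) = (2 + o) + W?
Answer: -697855/58 ≈ -12032.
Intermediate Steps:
h = 256
o = 251 (o = (-4 - 1) + 256 = -5 + 256 = 251)
k(W, L) = 253 + W (k(W, L) = (2 + 251) + W = 253 + W)
k(3, 8)*(-47) + 1/(g + 14) = (253 + 3)*(-47) + 1/(44 + 14) = 256*(-47) + 1/58 = -12032 + 1/58 = -697855/58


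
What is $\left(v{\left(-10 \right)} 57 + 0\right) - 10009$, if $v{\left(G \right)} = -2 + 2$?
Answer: $-10009$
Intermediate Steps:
$v{\left(G \right)} = 0$
$\left(v{\left(-10 \right)} 57 + 0\right) - 10009 = \left(0 \cdot 57 + 0\right) - 10009 = \left(0 + 0\right) - 10009 = 0 - 10009 = -10009$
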